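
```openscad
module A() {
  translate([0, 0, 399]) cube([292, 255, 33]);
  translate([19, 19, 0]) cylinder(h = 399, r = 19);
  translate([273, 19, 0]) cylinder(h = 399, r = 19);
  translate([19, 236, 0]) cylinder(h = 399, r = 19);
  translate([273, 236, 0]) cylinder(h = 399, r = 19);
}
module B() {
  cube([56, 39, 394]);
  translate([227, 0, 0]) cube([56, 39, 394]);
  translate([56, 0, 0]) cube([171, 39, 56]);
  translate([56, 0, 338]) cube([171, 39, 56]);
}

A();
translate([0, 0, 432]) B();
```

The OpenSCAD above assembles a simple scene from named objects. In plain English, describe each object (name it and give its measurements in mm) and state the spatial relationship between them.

A is a four-legged stool. The seat is a 292×255×33 mm slab whose top surface is at z = 432 mm; four round legs, each 38 mm in diameter, run from the floor (z = 0) to the underside of the seat, each leg's axis is inset half a diameter from the nearest pair of seat edges (so the leg's bounding box is flush with the corner).

B is a picture frame with a 171×282 mm rectangular opening (x by z) and a uniform 56 mm border on every side. Frame depth is 39 mm along y. It is built from two vertical stiles running the full outside height and two horizontal rails spanning the gap between the stiles.

The picture frame is on top of the stool.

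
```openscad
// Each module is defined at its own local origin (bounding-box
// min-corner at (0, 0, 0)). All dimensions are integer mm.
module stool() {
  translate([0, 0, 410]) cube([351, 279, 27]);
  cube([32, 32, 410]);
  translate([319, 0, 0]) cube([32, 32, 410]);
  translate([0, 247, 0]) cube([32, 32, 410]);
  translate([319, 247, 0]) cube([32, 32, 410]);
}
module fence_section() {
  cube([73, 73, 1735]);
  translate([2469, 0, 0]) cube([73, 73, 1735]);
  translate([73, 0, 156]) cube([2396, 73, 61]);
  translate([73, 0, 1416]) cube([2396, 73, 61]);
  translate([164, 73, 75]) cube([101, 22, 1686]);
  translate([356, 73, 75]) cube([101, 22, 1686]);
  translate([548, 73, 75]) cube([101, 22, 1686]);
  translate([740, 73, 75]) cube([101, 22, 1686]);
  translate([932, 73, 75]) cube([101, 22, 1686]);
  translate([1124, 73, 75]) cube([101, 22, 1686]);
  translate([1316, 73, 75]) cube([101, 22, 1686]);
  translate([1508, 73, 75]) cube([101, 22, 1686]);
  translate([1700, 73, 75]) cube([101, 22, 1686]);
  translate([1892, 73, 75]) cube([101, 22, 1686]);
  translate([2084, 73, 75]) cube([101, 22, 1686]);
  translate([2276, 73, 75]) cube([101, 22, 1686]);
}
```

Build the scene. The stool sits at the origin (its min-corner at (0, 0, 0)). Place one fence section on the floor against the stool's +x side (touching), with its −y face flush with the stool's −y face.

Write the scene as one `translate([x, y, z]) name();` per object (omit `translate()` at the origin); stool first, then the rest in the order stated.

stool();
translate([351, 0, 0]) fence_section();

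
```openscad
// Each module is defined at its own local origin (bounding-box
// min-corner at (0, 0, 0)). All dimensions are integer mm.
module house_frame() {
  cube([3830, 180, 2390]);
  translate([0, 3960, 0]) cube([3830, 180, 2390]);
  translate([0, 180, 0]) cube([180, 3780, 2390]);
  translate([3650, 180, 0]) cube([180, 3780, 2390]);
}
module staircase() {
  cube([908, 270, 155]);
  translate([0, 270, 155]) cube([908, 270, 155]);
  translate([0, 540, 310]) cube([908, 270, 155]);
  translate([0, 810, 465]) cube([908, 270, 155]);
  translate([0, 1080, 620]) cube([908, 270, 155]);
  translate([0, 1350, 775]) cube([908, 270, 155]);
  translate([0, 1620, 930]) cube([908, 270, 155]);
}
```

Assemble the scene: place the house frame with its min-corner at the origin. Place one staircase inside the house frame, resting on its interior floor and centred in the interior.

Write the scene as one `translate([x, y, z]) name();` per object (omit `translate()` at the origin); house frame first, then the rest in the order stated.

house_frame();
translate([1461, 1125, 0]) staircase();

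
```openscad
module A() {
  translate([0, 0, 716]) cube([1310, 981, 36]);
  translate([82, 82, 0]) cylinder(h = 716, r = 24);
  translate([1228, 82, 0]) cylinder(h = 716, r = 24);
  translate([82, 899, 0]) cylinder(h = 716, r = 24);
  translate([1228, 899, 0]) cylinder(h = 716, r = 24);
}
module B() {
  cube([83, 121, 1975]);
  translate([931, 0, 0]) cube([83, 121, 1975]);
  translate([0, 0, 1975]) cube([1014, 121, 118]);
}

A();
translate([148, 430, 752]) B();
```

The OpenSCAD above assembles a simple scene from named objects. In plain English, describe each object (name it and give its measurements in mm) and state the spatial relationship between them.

A is a table with a 1310×981 mm rectangular top, 36 mm thick, top surface at z = 752 mm, supported by four round legs of 48 mm diameter, each leg's bounding box inset 58 mm from the nearest pair of top edges, running from the floor.

B is a rectangular door frame: two vertical jambs of 83×121 mm section, 1975 mm tall, with a clear opening 848 mm wide between their inner faces. A header 118 mm tall and 121 mm deep lies on top of the jambs and spans the full outside width.

The door frame is on top of the table, centred.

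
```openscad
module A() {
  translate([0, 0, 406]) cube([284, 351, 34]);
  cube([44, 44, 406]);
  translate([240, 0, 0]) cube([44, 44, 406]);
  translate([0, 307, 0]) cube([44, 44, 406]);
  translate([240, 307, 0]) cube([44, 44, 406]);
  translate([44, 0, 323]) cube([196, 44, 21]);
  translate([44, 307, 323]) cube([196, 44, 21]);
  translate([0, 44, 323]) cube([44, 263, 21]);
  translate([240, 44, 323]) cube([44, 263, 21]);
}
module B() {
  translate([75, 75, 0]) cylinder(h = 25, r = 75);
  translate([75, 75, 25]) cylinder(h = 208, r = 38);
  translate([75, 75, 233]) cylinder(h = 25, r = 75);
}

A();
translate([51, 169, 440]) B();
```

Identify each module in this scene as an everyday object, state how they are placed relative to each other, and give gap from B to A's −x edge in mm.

The spool's min-x is at 51; the stool's min-x is 0; gap = 51 mm.

A is a stool. B is a spool. The spool is on top of the stool. The gap from the spool to the stool's −x edge is 51 mm.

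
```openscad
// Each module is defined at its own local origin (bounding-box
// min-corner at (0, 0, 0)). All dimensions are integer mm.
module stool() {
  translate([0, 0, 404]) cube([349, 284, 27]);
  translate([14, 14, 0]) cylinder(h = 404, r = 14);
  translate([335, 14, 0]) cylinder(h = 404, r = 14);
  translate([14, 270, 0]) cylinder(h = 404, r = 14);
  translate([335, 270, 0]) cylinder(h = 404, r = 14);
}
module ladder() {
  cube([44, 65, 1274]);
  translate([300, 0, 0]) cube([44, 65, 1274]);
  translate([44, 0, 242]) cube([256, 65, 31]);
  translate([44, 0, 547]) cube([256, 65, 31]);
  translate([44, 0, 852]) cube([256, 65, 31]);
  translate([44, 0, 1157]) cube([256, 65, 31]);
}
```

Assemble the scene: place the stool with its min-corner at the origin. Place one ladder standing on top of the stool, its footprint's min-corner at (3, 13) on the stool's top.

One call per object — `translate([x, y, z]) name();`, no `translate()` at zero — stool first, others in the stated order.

stool();
translate([3, 13, 431]) ladder();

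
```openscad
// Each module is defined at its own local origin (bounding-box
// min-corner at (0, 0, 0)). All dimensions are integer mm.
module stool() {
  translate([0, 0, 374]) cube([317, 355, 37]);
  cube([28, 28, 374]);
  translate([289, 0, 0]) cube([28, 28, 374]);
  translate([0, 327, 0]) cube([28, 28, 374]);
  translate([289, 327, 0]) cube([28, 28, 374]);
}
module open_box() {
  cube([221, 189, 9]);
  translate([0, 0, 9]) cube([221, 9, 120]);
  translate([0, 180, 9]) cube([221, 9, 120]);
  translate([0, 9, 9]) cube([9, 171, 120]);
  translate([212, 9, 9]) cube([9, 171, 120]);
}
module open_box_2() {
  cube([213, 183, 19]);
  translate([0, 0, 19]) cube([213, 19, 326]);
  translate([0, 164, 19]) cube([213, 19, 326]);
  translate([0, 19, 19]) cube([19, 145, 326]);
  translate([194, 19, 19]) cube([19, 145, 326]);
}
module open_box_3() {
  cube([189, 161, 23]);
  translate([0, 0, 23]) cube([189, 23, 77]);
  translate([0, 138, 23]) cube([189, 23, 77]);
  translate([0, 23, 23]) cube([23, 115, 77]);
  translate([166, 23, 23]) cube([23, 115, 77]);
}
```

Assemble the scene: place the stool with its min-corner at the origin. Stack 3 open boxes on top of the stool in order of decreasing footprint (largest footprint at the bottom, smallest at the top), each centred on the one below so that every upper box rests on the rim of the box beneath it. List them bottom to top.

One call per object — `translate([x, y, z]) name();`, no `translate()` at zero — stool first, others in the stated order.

stool();
translate([48, 83, 411]) open_box();
translate([52, 86, 540]) open_box_2();
translate([64, 97, 885]) open_box_3();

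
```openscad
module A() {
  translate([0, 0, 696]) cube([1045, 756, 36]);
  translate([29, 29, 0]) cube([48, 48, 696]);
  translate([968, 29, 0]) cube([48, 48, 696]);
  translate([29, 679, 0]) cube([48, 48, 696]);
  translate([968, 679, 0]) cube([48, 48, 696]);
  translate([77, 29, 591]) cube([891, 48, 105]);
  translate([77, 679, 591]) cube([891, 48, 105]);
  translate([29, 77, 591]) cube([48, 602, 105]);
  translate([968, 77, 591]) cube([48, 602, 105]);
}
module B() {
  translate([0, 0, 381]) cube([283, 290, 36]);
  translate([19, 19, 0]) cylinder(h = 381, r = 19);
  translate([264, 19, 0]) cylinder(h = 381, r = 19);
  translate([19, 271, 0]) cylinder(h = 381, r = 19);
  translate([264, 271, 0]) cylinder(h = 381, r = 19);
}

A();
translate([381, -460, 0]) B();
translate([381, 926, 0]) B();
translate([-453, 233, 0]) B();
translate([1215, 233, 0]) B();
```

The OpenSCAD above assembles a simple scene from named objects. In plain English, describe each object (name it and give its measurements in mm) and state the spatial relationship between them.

A is a table with a 1045×756 mm rectangular top, 36 mm thick, top surface at z = 732 mm, supported by four 48×48 mm square legs, each inset 29 mm from the nearest pair of top edges, running from the floor. Four apron rails, 48 mm thick and 105 mm tall, run between adjacent legs with their top edges flush with the underside of the top and their outer faces flush with the legs' outer faces.

B is a four-legged stool. The seat is 283×290 mm, 36 mm thick, top at z = 417 mm. It stands on four round legs, each 38 mm in diameter, from z = 0 to the seat underside, each leg's axis is inset half a diameter from the nearest pair of seat edges (so the leg's bounding box is flush with the corner).

Four stools sit around the table at the −y, +y, −x, +x sides.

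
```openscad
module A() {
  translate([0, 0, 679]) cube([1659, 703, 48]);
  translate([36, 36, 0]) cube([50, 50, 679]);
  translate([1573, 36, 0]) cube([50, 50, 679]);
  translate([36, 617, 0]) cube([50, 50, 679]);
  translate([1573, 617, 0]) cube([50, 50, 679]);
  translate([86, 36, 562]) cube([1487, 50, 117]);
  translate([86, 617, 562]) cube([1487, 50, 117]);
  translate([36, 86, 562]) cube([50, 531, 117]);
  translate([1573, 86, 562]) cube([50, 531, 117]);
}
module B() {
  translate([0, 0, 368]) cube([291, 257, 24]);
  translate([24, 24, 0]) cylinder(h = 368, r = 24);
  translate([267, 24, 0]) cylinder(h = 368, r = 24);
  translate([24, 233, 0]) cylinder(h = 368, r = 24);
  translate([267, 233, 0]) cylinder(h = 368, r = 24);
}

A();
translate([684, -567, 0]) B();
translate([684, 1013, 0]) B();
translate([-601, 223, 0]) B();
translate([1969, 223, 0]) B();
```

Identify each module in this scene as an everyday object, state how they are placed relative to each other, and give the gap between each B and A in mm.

Each stool's nearest face is 310 mm from the table's bounding box.

A is a table. B is a stool. Four stools sit around the table at the −y, +y, −x, +x sides. The gap between each stool and the table is 310 mm.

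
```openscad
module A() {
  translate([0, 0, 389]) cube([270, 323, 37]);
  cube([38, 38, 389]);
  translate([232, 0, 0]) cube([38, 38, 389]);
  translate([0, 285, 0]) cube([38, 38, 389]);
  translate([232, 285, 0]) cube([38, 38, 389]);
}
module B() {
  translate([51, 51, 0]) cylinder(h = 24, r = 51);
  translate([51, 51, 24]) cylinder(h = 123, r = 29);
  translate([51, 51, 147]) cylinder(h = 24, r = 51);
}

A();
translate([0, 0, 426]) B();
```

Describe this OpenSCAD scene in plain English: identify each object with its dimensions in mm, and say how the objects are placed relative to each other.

A is a simple wooden stool: a rectangular seat 270 mm (x) by 323 mm (y), 37 mm thick, top face at z = 426 mm, on four square legs, each 38×38 mm in cross-section. The legs rest on z = 0, each flush with a corner of the seat.

B is a spool: two coaxial disc flanges of radius 51 mm and thickness 24 mm, joined by a core cylinder of radius 29 mm and height 123 mm. The lower flange rests on z = 0 and the three cylinders share a vertical axis.

The spool is on top of the stool.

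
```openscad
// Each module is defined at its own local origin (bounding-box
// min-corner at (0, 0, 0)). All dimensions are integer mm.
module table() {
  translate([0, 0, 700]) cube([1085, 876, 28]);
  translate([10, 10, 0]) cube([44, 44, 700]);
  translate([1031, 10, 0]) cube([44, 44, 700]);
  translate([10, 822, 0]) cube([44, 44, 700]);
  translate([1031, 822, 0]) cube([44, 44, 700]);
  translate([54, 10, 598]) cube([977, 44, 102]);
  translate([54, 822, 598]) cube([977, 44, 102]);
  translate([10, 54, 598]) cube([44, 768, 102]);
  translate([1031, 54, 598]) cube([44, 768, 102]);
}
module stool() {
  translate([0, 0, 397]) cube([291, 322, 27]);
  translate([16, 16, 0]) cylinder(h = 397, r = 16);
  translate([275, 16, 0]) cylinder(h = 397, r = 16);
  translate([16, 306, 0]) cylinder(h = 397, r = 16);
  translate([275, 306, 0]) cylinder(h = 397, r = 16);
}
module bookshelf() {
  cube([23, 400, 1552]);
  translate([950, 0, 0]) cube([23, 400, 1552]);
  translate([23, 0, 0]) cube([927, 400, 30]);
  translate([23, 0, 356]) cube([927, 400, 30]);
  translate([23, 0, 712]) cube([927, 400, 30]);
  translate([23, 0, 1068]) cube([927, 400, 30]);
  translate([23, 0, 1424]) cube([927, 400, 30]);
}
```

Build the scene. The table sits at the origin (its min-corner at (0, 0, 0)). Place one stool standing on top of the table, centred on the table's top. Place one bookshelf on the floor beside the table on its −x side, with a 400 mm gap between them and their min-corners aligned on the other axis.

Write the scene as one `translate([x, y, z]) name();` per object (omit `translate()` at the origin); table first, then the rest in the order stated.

table();
translate([397, 277, 728]) stool();
translate([-1373, 0, 0]) bookshelf();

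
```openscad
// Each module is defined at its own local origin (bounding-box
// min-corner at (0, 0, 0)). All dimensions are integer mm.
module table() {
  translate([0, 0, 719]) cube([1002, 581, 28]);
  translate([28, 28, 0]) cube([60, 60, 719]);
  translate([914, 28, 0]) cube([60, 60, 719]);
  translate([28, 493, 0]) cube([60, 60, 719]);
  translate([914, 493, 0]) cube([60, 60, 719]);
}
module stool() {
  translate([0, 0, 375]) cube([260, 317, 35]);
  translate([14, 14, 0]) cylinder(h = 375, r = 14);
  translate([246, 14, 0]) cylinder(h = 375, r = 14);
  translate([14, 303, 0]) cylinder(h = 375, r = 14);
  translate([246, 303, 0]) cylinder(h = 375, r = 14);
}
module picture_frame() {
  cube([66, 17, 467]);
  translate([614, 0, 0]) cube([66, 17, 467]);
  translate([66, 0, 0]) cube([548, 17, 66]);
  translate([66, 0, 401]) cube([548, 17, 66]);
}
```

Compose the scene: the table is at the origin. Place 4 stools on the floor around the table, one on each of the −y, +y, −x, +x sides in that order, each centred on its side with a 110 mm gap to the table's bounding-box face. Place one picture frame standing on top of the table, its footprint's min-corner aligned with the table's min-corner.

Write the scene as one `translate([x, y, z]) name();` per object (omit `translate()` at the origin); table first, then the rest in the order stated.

table();
translate([371, -427, 0]) stool();
translate([371, 691, 0]) stool();
translate([-370, 132, 0]) stool();
translate([1112, 132, 0]) stool();
translate([0, 0, 747]) picture_frame();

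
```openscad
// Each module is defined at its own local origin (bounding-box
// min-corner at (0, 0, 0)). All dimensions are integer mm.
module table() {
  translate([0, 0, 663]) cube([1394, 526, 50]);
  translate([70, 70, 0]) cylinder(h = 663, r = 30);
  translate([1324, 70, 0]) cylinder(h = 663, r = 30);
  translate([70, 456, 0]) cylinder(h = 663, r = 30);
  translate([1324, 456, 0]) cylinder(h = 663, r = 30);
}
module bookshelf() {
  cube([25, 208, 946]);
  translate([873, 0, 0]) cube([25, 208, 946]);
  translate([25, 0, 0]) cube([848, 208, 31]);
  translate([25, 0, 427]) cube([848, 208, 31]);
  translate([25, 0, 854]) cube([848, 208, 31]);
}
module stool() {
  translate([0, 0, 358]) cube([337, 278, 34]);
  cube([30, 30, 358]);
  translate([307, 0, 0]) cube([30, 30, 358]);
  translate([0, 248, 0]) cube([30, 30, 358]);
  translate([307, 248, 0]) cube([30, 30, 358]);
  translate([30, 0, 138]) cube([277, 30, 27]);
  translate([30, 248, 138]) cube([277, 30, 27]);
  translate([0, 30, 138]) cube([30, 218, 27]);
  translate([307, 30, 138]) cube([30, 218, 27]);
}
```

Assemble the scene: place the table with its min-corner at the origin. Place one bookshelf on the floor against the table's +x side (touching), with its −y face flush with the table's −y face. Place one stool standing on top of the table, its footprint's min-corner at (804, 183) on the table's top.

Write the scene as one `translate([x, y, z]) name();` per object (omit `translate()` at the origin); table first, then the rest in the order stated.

table();
translate([1394, 0, 0]) bookshelf();
translate([804, 183, 713]) stool();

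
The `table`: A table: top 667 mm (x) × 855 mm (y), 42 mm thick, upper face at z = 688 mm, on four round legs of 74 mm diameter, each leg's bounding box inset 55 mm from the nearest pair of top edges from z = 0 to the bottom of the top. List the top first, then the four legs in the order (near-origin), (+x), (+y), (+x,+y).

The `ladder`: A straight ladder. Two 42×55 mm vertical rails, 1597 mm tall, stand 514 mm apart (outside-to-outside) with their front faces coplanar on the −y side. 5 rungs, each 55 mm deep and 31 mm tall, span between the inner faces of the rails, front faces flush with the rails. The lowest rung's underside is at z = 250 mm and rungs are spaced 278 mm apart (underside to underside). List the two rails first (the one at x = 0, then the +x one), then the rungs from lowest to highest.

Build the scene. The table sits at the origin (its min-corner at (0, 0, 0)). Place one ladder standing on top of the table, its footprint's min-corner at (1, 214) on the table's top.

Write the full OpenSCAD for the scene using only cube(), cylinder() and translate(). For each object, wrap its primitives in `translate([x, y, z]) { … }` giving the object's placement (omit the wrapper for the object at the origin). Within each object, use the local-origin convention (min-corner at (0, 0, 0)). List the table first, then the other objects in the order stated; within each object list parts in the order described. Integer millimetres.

translate([0, 0, 646]) cube([667, 855, 42]);
translate([92, 92, 0]) cylinder(h = 646, r = 37);
translate([575, 92, 0]) cylinder(h = 646, r = 37);
translate([92, 763, 0]) cylinder(h = 646, r = 37);
translate([575, 763, 0]) cylinder(h = 646, r = 37);
translate([1, 214, 688]) {
  cube([42, 55, 1597]);
  translate([472, 0, 0]) cube([42, 55, 1597]);
  translate([42, 0, 250]) cube([430, 55, 31]);
  translate([42, 0, 528]) cube([430, 55, 31]);
  translate([42, 0, 806]) cube([430, 55, 31]);
  translate([42, 0, 1084]) cube([430, 55, 31]);
  translate([42, 0, 1362]) cube([430, 55, 31]);
}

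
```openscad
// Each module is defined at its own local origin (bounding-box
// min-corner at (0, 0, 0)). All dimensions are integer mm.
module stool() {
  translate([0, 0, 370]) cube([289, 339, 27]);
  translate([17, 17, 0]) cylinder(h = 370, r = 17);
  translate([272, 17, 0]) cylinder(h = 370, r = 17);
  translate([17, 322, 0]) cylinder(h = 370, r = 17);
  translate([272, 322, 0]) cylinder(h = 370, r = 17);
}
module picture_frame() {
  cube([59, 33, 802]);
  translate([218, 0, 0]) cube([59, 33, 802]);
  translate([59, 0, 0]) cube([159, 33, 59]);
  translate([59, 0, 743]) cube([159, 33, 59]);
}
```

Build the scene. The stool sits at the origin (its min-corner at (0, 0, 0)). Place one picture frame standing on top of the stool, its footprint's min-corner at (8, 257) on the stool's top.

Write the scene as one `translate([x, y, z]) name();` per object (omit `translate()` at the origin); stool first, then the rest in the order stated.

stool();
translate([8, 257, 397]) picture_frame();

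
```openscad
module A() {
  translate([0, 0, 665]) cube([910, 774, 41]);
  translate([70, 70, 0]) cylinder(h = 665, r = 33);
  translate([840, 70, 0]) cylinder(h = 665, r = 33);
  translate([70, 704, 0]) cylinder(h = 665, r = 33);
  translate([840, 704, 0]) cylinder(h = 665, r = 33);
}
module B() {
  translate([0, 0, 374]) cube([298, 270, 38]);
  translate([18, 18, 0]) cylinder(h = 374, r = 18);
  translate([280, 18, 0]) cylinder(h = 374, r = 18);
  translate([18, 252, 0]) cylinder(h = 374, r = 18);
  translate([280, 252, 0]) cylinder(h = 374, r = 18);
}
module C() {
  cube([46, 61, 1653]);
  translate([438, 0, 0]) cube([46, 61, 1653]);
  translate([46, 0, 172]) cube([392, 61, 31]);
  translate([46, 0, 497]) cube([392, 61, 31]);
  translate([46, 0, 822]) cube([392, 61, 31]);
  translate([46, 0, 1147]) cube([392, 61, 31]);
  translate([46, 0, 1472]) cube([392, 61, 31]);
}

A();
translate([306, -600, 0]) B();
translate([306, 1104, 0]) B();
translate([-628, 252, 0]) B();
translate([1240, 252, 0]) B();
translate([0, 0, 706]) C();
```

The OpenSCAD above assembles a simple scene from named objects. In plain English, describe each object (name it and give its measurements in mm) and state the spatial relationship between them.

A is a table: top 910 mm (x) × 774 mm (y), 41 mm thick, upper face at z = 706 mm, on four round legs of 66 mm diameter, each leg's bounding box inset 37 mm from the nearest pair of top edges, running from z = 0 to the bottom of the top.

B is a simple wooden stool: a rectangular seat 298 mm (x) by 270 mm (y), 38 mm thick, top face at z = 412 mm, on four round legs, each 36 mm in diameter. The legs rest on z = 0, each leg's axis is inset half a diameter from the nearest pair of seat edges (so the leg's bounding box is flush with the corner).

C is a wooden ladder with two side rails of 46×61 mm section and 1653 mm height, set 484 mm apart overall. Between them run 5 rectangular rungs (61 mm deep, 31 mm thick), front faces flush with the rails' −y face. The bottom of the first rung is 172 mm above the floor and each subsequent rung is 325 mm higher than the one below.

Four stools sit around the table at the −y, +y, −x, +x sides. The ladder is on top of the table.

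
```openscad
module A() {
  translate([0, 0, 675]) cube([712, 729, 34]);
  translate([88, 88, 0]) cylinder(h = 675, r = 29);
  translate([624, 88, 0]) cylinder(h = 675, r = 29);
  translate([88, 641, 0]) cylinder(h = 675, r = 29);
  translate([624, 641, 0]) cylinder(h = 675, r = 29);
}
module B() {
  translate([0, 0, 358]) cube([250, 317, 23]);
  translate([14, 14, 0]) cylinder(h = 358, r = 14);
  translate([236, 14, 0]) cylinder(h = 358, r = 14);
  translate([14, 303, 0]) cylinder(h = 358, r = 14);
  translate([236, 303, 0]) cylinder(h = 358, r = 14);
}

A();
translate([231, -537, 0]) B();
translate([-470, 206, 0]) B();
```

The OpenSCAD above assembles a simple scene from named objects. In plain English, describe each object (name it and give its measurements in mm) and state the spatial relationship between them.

A is a table with a 712×729 mm rectangular top, 34 mm thick, top surface at z = 709 mm, supported by four round legs of 58 mm diameter, each leg's bounding box inset 59 mm from the nearest pair of top edges, running from the floor.

B is a four-legged stool. The seat is a 250×317×23 mm slab whose top surface is at z = 381 mm; four round legs, each 28 mm in diameter, run from the floor (z = 0) to the underside of the seat, each leg's axis is inset half a diameter from the nearest pair of seat edges (so the leg's bounding box is flush with the corner).

Two stools sit around the table at the −y, −x sides.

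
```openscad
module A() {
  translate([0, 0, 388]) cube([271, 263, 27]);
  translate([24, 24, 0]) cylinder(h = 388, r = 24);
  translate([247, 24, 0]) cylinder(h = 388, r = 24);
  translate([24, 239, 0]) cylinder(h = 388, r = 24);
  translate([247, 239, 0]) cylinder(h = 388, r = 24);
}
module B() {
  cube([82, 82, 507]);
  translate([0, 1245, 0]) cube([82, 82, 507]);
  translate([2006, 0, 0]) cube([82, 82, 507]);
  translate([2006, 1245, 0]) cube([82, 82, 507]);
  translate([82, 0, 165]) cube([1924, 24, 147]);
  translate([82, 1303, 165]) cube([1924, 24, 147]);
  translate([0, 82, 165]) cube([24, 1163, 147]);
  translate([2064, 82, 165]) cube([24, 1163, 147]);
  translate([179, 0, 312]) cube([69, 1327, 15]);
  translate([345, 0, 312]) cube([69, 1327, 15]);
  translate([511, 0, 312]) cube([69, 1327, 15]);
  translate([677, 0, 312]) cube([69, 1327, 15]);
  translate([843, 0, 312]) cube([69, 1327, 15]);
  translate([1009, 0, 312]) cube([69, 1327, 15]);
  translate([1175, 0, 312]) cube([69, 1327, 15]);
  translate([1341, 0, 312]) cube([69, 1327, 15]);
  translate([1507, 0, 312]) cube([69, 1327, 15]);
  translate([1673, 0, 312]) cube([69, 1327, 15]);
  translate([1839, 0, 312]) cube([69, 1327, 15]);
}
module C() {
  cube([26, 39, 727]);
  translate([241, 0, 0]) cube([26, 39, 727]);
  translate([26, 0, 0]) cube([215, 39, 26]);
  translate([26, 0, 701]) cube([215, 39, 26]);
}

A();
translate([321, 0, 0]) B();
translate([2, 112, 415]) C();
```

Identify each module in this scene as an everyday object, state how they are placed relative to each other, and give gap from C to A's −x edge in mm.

A is a stool. B is a bed frame. C is a picture frame. The bed frame is on the floor beside the stool on its +x side. The picture frame is on top of the stool, centred. The gap from the picture frame to the stool's −x edge is 2 mm.

The picture frame's min-x is at 2; the stool's min-x is 0; gap = 2 mm.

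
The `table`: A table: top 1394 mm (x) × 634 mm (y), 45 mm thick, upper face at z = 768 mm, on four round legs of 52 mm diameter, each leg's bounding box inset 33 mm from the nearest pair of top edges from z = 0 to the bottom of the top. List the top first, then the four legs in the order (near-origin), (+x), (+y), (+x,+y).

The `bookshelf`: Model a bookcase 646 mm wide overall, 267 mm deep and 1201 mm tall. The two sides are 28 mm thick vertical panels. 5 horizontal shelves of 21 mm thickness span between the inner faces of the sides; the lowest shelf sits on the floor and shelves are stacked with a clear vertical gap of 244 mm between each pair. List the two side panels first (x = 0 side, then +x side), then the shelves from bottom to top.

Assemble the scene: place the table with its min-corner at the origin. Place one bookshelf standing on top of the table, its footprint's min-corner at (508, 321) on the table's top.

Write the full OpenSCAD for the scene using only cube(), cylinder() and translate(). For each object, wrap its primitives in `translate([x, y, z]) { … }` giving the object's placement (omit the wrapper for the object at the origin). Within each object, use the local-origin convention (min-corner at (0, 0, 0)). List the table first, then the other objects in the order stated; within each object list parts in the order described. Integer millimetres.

translate([0, 0, 723]) cube([1394, 634, 45]);
translate([59, 59, 0]) cylinder(h = 723, r = 26);
translate([1335, 59, 0]) cylinder(h = 723, r = 26);
translate([59, 575, 0]) cylinder(h = 723, r = 26);
translate([1335, 575, 0]) cylinder(h = 723, r = 26);
translate([508, 321, 768]) {
  cube([28, 267, 1201]);
  translate([618, 0, 0]) cube([28, 267, 1201]);
  translate([28, 0, 0]) cube([590, 267, 21]);
  translate([28, 0, 265]) cube([590, 267, 21]);
  translate([28, 0, 530]) cube([590, 267, 21]);
  translate([28, 0, 795]) cube([590, 267, 21]);
  translate([28, 0, 1060]) cube([590, 267, 21]);
}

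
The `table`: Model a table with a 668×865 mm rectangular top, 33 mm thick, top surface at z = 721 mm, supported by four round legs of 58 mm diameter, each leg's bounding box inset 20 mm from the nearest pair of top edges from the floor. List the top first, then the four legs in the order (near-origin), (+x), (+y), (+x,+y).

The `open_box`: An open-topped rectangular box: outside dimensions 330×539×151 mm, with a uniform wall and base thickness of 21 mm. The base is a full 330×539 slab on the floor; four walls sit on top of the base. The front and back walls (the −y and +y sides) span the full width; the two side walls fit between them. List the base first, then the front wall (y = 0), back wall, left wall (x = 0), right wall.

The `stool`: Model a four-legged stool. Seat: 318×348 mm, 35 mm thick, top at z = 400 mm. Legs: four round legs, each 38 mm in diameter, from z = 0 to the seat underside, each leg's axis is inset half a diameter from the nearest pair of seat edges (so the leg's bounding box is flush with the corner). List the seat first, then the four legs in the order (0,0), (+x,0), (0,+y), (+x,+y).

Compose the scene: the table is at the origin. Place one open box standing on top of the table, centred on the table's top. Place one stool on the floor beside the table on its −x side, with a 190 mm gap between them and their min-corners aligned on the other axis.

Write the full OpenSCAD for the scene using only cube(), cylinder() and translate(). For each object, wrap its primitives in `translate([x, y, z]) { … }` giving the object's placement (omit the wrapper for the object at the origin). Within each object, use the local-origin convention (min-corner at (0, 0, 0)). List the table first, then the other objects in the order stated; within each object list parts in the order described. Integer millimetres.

translate([0, 0, 688]) cube([668, 865, 33]);
translate([49, 49, 0]) cylinder(h = 688, r = 29);
translate([619, 49, 0]) cylinder(h = 688, r = 29);
translate([49, 816, 0]) cylinder(h = 688, r = 29);
translate([619, 816, 0]) cylinder(h = 688, r = 29);
translate([169, 163, 721]) {
  cube([330, 539, 21]);
  translate([0, 0, 21]) cube([330, 21, 130]);
  translate([0, 518, 21]) cube([330, 21, 130]);
  translate([0, 21, 21]) cube([21, 497, 130]);
  translate([309, 21, 21]) cube([21, 497, 130]);
}
translate([-508, 0, 0]) {
  translate([0, 0, 365]) cube([318, 348, 35]);
  translate([19, 19, 0]) cylinder(h = 365, r = 19);
  translate([299, 19, 0]) cylinder(h = 365, r = 19);
  translate([19, 329, 0]) cylinder(h = 365, r = 19);
  translate([299, 329, 0]) cylinder(h = 365, r = 19);
}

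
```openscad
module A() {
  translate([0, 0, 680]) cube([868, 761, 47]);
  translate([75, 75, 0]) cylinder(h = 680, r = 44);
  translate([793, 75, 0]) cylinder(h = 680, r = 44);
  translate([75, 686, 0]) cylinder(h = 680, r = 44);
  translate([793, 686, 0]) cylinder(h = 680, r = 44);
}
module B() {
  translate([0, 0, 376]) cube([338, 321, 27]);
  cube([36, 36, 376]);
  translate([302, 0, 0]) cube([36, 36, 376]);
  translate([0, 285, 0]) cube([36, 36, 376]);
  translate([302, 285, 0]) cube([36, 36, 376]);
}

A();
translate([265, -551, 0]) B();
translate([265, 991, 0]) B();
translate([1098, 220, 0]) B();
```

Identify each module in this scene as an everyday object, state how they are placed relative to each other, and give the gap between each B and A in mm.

A is a table. B is a stool. Three stools sit around the table at the −y, +y, +x sides. The gap between each stool and the table is 230 mm.

Each stool's nearest face is 230 mm from the table's bounding box.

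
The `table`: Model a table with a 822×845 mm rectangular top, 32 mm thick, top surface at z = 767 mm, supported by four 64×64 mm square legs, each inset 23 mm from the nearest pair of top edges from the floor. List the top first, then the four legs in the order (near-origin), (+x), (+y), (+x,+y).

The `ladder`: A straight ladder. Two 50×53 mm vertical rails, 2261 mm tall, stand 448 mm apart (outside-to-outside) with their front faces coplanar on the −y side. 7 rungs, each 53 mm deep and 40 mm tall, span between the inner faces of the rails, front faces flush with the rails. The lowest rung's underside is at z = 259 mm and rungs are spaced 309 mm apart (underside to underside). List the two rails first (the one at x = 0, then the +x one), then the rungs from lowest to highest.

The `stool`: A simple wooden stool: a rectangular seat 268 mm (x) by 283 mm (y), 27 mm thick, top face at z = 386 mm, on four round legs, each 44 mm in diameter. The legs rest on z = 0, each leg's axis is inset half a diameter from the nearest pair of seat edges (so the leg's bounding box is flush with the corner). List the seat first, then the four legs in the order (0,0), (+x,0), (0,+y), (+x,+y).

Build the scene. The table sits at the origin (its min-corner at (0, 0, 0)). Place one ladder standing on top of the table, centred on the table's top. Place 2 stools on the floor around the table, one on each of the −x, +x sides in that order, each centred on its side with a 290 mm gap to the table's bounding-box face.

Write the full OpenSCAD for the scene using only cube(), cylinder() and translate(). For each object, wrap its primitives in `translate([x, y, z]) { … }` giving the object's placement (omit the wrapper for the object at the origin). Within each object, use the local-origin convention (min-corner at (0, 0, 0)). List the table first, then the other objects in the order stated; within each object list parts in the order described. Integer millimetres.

translate([0, 0, 735]) cube([822, 845, 32]);
translate([23, 23, 0]) cube([64, 64, 735]);
translate([735, 23, 0]) cube([64, 64, 735]);
translate([23, 758, 0]) cube([64, 64, 735]);
translate([735, 758, 0]) cube([64, 64, 735]);
translate([187, 396, 767]) {
  cube([50, 53, 2261]);
  translate([398, 0, 0]) cube([50, 53, 2261]);
  translate([50, 0, 259]) cube([348, 53, 40]);
  translate([50, 0, 568]) cube([348, 53, 40]);
  translate([50, 0, 877]) cube([348, 53, 40]);
  translate([50, 0, 1186]) cube([348, 53, 40]);
  translate([50, 0, 1495]) cube([348, 53, 40]);
  translate([50, 0, 1804]) cube([348, 53, 40]);
  translate([50, 0, 2113]) cube([348, 53, 40]);
}
translate([-558, 281, 0]) {
  translate([0, 0, 359]) cube([268, 283, 27]);
  translate([22, 22, 0]) cylinder(h = 359, r = 22);
  translate([246, 22, 0]) cylinder(h = 359, r = 22);
  translate([22, 261, 0]) cylinder(h = 359, r = 22);
  translate([246, 261, 0]) cylinder(h = 359, r = 22);
}
translate([1112, 281, 0]) {
  translate([0, 0, 359]) cube([268, 283, 27]);
  translate([22, 22, 0]) cylinder(h = 359, r = 22);
  translate([246, 22, 0]) cylinder(h = 359, r = 22);
  translate([22, 261, 0]) cylinder(h = 359, r = 22);
  translate([246, 261, 0]) cylinder(h = 359, r = 22);
}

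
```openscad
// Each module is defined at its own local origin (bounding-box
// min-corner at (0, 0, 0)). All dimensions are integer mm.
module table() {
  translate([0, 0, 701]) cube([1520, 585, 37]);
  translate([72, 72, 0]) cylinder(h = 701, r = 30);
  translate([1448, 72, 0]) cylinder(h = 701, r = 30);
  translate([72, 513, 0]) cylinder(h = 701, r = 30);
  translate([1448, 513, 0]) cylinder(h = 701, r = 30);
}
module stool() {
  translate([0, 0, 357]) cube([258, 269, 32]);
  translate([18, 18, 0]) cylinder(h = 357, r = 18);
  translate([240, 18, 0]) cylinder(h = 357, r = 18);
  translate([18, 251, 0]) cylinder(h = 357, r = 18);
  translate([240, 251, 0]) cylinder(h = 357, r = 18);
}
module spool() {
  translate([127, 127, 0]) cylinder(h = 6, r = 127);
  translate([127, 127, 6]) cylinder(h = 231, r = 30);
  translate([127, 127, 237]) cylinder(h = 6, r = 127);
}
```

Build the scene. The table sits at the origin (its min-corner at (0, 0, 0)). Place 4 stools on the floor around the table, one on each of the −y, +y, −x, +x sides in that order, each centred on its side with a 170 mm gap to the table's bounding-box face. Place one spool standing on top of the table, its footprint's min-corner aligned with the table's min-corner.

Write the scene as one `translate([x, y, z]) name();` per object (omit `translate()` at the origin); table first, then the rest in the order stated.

table();
translate([631, -439, 0]) stool();
translate([631, 755, 0]) stool();
translate([-428, 158, 0]) stool();
translate([1690, 158, 0]) stool();
translate([0, 0, 738]) spool();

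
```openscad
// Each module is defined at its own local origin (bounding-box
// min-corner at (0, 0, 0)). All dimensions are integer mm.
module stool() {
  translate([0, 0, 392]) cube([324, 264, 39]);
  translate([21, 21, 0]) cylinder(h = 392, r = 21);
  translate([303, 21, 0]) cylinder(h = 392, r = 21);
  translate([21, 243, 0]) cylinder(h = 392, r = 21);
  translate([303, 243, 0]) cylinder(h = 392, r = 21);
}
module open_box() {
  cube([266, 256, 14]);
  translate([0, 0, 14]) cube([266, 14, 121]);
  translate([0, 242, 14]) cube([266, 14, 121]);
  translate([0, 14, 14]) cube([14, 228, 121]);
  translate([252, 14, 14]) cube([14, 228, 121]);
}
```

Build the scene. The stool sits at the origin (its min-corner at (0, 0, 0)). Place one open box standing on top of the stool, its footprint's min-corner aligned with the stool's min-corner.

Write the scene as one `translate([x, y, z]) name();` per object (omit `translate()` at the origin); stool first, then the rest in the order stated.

stool();
translate([0, 0, 431]) open_box();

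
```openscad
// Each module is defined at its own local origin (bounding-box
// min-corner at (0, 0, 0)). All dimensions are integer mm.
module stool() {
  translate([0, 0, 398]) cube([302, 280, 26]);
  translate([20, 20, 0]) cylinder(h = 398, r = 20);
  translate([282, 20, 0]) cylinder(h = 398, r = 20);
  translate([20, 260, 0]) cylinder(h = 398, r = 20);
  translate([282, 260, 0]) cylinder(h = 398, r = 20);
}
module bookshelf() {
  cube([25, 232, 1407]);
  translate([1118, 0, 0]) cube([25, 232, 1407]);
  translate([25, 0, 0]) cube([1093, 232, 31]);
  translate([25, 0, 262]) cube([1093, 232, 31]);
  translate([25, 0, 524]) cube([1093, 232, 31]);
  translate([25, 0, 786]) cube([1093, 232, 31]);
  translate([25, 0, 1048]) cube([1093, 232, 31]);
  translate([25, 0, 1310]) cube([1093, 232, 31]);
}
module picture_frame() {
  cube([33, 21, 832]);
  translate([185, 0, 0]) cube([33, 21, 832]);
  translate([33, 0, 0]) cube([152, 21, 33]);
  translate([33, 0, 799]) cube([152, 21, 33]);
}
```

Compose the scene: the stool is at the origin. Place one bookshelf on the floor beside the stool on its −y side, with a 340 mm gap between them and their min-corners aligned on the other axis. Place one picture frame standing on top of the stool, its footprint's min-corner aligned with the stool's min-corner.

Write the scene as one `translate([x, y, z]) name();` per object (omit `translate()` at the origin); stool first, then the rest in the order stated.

stool();
translate([0, -572, 0]) bookshelf();
translate([0, 0, 424]) picture_frame();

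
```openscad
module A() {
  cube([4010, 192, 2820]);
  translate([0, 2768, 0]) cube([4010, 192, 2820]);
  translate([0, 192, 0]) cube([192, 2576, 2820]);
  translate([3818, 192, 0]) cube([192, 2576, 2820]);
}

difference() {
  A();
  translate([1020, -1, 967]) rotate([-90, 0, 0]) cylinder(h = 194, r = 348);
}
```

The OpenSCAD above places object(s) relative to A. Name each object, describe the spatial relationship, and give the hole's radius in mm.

The subtracted cylinder has r = 348 mm.

A is a house frame. The house frame has a circular hole through its front wall. The hole's radius is 348 mm.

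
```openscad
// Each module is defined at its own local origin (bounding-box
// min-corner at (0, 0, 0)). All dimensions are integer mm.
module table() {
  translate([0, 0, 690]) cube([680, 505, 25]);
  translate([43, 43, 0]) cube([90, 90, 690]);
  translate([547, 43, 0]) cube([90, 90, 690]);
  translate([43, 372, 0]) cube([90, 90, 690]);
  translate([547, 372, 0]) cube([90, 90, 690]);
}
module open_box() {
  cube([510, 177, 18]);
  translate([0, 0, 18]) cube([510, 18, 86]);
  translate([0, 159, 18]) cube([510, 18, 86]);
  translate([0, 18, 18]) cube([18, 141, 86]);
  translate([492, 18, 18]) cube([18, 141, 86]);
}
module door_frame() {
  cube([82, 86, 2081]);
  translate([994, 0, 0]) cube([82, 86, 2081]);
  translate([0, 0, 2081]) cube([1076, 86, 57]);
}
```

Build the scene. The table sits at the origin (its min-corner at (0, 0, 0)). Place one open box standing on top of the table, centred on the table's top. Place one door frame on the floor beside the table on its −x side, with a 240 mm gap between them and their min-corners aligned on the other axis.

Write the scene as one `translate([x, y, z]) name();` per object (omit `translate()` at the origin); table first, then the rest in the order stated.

table();
translate([85, 164, 715]) open_box();
translate([-1316, 0, 0]) door_frame();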